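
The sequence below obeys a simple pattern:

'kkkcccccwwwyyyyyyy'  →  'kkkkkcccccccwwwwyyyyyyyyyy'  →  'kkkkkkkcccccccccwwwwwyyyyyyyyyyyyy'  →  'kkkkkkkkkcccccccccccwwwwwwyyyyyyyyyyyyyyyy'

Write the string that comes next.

kkkkkkkkkkkcccccccccccccwwwwwwwyyyyyyyyyyyyyyyyyyy

The n-th term is 2n-1 k's then 2n+1 c's then n+1 w's then 3n+1 y's, where the shown terms are n = 2, 3, 4, 5.
Setting n = 6 gives 11, 13, 7, 19 characters in each block.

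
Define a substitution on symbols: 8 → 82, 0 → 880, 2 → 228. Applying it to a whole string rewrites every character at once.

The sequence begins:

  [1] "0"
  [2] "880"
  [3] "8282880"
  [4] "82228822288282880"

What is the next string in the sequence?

Rewriting the 17 symbols of 82228822288282880 one by one yields 82 228 228 228 82 82 228 228 228 82 82 228 82 228 82 82 880; concatenated:

8222822822882822282282288282228822288282880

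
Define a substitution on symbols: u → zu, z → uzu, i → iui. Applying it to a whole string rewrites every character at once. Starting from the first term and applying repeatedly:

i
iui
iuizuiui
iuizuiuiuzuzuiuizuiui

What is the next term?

iuizuiuiuzuzuiuizuiuizuuzuzuuzuzuiuizuiuiuzuzuiuizuiui

Replace each of the 21 characters of iuizuiuiuzuzuiuizuiui in place — iui zu iui uzu zu iui zu iui zu uzu zu uzu zu iui zu iui uzu zu iui zu iui — and concatenate.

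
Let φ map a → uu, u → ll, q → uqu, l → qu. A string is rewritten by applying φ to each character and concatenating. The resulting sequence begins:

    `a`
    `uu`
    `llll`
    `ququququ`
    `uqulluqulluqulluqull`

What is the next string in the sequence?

Applying the rule to each of the 20 symbols of uqulluqulluqulluqull gives the pieces ll uqu ll qu qu ll uqu ll qu qu ll uqu ll qu qu ll uqu ll qu qu, which concatenate to the answer.

lluqullququlluqullququlluqullququlluqullququ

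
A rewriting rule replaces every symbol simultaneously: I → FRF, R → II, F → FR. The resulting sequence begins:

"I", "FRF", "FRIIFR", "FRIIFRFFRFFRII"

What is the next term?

φ(FRIIFRFFRFFRII) expands symbol-by-symbol to FR II FRF FRF FR II FR FR II FR FR II FRF FRF; joining the 14 pieces gives the next term.

FRIIFRFFRFFRIIFRFRIIFRFRIIFRFFRF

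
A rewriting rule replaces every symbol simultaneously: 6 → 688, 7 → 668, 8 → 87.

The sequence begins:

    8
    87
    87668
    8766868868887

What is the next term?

87668688688876888787688878787668

Applying the rule to each of the 13 symbols of 8766868868887 gives the pieces 87 668 688 688 87 688 87 87 688 87 87 87 668, which concatenate to the answer.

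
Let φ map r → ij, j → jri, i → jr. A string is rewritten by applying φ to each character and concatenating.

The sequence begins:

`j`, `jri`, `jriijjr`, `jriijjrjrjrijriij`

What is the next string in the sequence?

jriijjrjrjrijriijjriijjriijjrjriijjrjrjri

Replace each of the 17 characters of jriijjrjrjrijriij in place — jri ij jr jr jri jri ij jri ij jri ij jr jri ij jr jr jri — and concatenate.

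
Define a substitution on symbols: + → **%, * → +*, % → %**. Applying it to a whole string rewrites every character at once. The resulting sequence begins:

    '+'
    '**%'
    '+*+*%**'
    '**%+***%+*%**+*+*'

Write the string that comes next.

Applying the rule to each of the 17 symbols of **%+***%+*%**+*+* gives the pieces +* +* %** **% +* +* +* %** **% +* %** +* +* **% +* **% +*, which concatenate to the answer.

+*+*%****%+*+*+*%****%+*%**+*+***%+***%+*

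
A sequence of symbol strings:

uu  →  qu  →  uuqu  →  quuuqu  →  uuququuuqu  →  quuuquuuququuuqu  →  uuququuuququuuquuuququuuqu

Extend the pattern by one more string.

Each term (from the third on) is the two preceding terms concatenated in order: term 3 = uu·qu = uuqu.
The next term joins quuuquuuququuuqu and uuququuuququuuquuuququuuqu.

quuuquuuququuuquuuququuuququuuquuuququuuqu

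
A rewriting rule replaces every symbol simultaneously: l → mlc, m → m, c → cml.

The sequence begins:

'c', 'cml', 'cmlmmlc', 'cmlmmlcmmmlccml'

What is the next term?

Applying the rule to each of the 15 symbols of cmlmmlcmmmlccml gives the pieces cml m mlc m m mlc cml m m m mlc cml cml m mlc, which concatenate to the answer.

cmlmmlcmmmlccmlmmmmlccmlcmlmmlc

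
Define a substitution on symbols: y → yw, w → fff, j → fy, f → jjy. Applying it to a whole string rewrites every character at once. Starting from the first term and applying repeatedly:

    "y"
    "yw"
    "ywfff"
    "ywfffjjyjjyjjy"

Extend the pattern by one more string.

Rewriting the 14 symbols of ywfffjjyjjyjjy one by one yields yw fff jjy jjy jjy fy fy yw fy fy yw fy fy yw; concatenated:

ywfffjjyjjyjjyfyfyywfyfyywfyfyyw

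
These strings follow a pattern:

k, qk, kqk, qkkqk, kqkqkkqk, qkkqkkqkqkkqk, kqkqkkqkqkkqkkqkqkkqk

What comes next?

This is a Fibonacci-style word recurrence s(k) = s(k−2)·s(k−1): e.g. k·qk = kqk.
So term 8 is qkkqkkqkqkkqk·kqkqkkqkqkkqkkqkqkkqk.

qkkqkkqkqkkqkkqkqkkqkqkkqkkqkqkkqk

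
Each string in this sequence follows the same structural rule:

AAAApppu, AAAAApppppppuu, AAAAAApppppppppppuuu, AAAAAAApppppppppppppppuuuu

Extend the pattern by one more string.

AAAAAAAApppppppppppppppppppuuuuu

The n-th term is n+3 A's then 4n-1 p's then n u's (n = 1, 2, …).
At n = 5 the blocks have lengths 8, 19, 5.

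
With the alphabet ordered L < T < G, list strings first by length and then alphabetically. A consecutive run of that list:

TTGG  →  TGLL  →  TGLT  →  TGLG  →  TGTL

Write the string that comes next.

TGTT

The successor of TGTL increments the rightmost position that isn't already G and resets every position after it to L.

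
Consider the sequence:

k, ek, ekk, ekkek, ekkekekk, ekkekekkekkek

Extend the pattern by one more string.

ekkekekkekkekekkekekk

This is a Fibonacci-style word recurrence s(k) = s(k−1)·s(k−2): e.g. ek·k = ekk.
So term 7 is ekkekekkekkek·ekkekekk.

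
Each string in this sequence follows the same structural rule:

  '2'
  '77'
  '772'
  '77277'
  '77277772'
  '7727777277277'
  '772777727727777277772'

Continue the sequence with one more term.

7727777277277772777727727777277277

Each term (from the third on) is the previous term followed by the one before it: term 3 = 77·2 = 772.
So term 8 is 772777727727777277772·7727777277277.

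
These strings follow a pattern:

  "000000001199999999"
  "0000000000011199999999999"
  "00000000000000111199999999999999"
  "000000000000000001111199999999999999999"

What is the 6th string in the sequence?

Term n consists of 3n-1 0's, followed by n-1 1's, followed by 3n-1 9's, where the shown terms are n = 3, 4, 5, 6.
For term 6, n = 8, so the run lengths are 23, 7, 23.

00000000000000000000000111111199999999999999999999999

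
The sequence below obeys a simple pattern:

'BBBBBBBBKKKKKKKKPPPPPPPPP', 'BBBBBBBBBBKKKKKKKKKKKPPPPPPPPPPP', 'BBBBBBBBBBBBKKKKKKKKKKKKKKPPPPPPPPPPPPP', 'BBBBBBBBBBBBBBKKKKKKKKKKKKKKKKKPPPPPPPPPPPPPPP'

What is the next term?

Each string has the form B^{2n+2} K^{3n-1} P^{2n+3}, where the shown terms are n = 3, 4, 5, 6.
Setting n = 7 gives 16, 20, 17 characters in each block.

BBBBBBBBBBBBBBBBKKKKKKKKKKKKKKKKKKKKPPPPPPPPPPPPPPPPP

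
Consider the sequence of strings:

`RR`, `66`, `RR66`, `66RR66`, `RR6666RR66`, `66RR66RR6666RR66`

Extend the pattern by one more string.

This is a Fibonacci-style word recurrence s(k) = s(k−2)·s(k−1): e.g. RR·66 = RR66.
The next term joins RR6666RR66 and 66RR66RR6666RR66.

RR6666RR6666RR66RR6666RR66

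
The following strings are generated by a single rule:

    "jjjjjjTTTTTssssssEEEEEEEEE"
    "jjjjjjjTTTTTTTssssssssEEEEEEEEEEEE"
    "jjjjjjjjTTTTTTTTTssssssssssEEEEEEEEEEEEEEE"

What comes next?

Each string has the form j^{n+3} T^{2n-1} s^{2n} E^{3n}, where the shown terms are n = 3, 4, 5.
Setting n = 6 gives 9, 11, 12, 18 characters in each block.

jjjjjjjjjTTTTTTTTTTTssssssssssssEEEEEEEEEEEEEEEEEE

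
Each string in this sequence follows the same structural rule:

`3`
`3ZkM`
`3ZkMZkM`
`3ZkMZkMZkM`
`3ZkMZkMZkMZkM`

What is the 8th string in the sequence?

The strings grow by a fixed suffix ZkM each time.
From 3ZkMZkMZkMZkM, 3 further steps: 3ZkMZkMZkMZkM → 3ZkMZkMZkMZkMZkM → 3ZkMZkMZkMZkMZkMZkM → (answer).

3ZkMZkMZkMZkMZkMZkMZkM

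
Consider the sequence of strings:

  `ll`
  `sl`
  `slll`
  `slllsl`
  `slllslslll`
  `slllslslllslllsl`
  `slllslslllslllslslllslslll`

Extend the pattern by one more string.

slllslslllslllslslllslslllslllslslllslllsl

Each term (from the third on) is the previous term followed by the one before it: term 3 = sl·ll = slll.
The next term joins slllslslllslllslslllslslll and slllslslllslllsl.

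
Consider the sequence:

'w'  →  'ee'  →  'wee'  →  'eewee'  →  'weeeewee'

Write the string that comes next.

From term 3 onward, concatenate the second-to-last term with the last: w·ee = wee, ee·wee = eewee, …
Continuing: eewee · weeeewee gives term 6.

eeweeweeeewee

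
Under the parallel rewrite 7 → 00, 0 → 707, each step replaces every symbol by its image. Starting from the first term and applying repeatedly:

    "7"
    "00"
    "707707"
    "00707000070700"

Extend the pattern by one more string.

φ(00707000070700) expands symbol-by-symbol to 707 707 00 707 00 707 707 707 707 00 707 00 707 707; joining the 14 pieces gives the next term.

70770700707007077077077070070700707707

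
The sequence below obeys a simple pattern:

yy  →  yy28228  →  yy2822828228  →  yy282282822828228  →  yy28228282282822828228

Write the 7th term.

yy282282822828228282282822828228

Each term is the previous one with 28228 appended.
From yy28228282282822828228, 2 further steps: yy28228282282822828228 → yy2822828228282282822828228 → (answer).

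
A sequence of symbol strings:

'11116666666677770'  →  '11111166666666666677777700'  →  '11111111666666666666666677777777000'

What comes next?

11111111116666666666666666666677777777770000

Reading off run lengths: 1 runs 4, 6, 8; 6 runs 8, 12, 16; 7 runs 4, 6, 8; 0 runs 1, 2, 3 — each is linear in n, where the shown terms are n = 2, 3, 4.
At n = 5 the blocks have lengths 10, 20, 10, 4.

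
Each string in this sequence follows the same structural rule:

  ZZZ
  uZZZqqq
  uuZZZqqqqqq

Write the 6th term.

uuuuuZZZqqqqqqqqqqqqqqq

Each term wraps the previous one in u on the left and qqq on the right.
From uuZZZqqqqqq, 3 further steps: uuZZZqqqqqq → uuuZZZqqqqqqqqq → uuuuZZZqqqqqqqqqqqq → (answer).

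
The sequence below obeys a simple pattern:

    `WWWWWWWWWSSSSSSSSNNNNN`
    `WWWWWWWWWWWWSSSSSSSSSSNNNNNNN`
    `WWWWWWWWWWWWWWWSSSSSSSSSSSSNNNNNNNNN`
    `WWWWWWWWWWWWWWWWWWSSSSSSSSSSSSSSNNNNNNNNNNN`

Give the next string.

Each string has the form W^{3n} S^{2n+2} N^{2n-1}, where the shown terms are n = 3, 4, 5, 6.
Setting n = 7 gives 21, 16, 13 characters in each block.

WWWWWWWWWWWWWWWWWWWWWSSSSSSSSSSSSSSSSNNNNNNNNNNNNN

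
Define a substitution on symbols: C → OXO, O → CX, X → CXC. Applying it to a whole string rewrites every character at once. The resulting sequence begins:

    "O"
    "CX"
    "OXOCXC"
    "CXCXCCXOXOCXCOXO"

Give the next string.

Rewriting the 16 symbols of CXCXCCXOXOCXCOXO one by one yields OXO CXC OXO CXC OXO OXO CXC CX CXC CX OXO CXC OXO CX CXC CX; concatenated:

OXOCXCOXOCXCOXOOXOCXCCXCXCCXOXOCXCOXOCXCXCCX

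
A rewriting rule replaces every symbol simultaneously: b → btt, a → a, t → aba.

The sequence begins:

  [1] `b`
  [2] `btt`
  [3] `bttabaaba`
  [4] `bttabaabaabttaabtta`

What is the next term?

Rewriting the 19 symbols of bttabaabaabttaabtta one by one yields btt aba aba a btt a a btt a a btt aba aba a a btt aba aba a; concatenated:

bttabaabaabttaabttaabttabaabaaabttabaabaa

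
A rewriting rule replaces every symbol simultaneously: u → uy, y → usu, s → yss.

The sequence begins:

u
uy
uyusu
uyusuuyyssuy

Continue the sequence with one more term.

uyusuuyyssuyuyusuusuyssyssuyusu

Apply φ to uyusuuyyssuy symbol by symbol: u→uy, y→usu, u→uy, s→yss, u→uy, u→uy, y→usu, y→usu, s→yss, s→yss, u→uy, y→usu; joined: uy usu uy yss uy uy usu usu yss yss uy usu.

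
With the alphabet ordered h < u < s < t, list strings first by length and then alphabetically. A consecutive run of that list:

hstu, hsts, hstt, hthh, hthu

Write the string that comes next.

Find the rightmost character of hthu below t, bump it to the next letter, and reset everything to its right to h.

hths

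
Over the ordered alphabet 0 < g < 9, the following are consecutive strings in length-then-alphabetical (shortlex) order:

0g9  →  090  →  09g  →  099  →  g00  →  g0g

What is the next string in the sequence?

g09

Treat g0g as a base-3 numeral over the given alphabet and add one, carrying through any trailing 9's.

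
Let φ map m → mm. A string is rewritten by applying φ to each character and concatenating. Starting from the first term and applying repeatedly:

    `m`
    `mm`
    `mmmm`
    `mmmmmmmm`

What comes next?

mmmmmmmmmmmmmmmm

Apply φ to mmmmmmmm symbol by symbol: m→mm, m→mm, m→mm, m→mm, m→mm, m→mm, m→mm, m→mm; joined: mm mm mm mm mm mm mm mm.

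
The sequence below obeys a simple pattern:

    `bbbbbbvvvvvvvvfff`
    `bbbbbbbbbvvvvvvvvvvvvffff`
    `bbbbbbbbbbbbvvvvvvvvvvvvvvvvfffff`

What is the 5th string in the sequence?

Each string has the form b^{3n} v^{4n} f^{n+1}, where the shown terms are n = 2, 3, 4.
For term 5, n = 6, so the run lengths are 18, 24, 7.

bbbbbbbbbbbbbbbbbbvvvvvvvvvvvvvvvvvvvvvvvvfffffff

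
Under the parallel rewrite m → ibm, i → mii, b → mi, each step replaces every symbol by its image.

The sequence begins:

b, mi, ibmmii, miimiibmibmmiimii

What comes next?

Rewriting the 17 symbols of miimiibmibmmiimii one by one yields ibm mii mii ibm mii mii mi ibm mii mi ibm ibm mii mii ibm mii mii; concatenated:

ibmmiimiiibmmiimiimiibmmiimiibmibmmiimiiibmmiimii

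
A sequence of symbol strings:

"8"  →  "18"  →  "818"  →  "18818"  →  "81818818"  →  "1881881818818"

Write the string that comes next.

This is a Fibonacci-style word recurrence s(k) = s(k−2)·s(k−1): e.g. 8·18 = 818.
So term 7 is 81818818·1881881818818.

818188181881881818818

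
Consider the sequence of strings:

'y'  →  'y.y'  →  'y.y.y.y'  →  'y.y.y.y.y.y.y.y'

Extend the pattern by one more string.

Every step duplicates the string with '.' between the halves.
One more doubling of y.y.y.y.y.y.y.y gives the answer.

y.y.y.y.y.y.y.y.y.y.y.y.y.y.y.y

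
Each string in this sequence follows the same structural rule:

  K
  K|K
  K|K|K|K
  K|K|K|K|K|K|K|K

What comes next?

Every step duplicates the string with '|' between the halves.
Doubling K|K|K|K|K|K|K|K with '|' between the halves:

K|K|K|K|K|K|K|K|K|K|K|K|K|K|K|K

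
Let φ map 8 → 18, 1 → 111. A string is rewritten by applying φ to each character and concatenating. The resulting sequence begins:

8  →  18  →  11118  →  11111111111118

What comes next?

11111111111111111111111111111111111111118

Replace each of the 14 characters of 11111111111118 in place — 111 111 111 111 111 111 111 111 111 111 111 111 111 18 — and concatenate.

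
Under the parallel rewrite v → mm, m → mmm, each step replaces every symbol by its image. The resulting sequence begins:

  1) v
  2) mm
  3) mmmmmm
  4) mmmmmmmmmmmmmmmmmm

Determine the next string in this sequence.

Replace each of the 18 characters of mmmmmmmmmmmmmmmmmm in place — mmm mmm mmm mmm mmm mmm mmm mmm mmm mmm mmm mmm mmm mmm mmm mmm mmm mmm — and concatenate.

mmmmmmmmmmmmmmmmmmmmmmmmmmmmmmmmmmmmmmmmmmmmmmmmmmmmmm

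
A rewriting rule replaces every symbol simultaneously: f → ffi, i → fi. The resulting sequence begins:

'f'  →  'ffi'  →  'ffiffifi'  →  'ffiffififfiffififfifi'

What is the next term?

φ(ffiffififfiffififfifi) expands symbol-by-symbol to ffi ffi fi ffi ffi fi ffi fi ffi ffi fi ffi ffi fi ffi fi ffi ffi fi ffi fi; joining the 21 pieces gives the next term.

ffiffififfiffififfififfiffififfiffififfififfiffififfifi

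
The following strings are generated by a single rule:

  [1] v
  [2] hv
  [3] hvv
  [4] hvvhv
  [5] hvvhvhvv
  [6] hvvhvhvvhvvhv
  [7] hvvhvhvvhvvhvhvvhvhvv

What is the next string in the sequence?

From term 3 onward, concatenate the last term with the second-to-last: hv·v = hvv, hvv·hv = hvvhv, …
Continuing: hvvhvhvvhvvhvhvvhvhvv · hvvhvhvvhvvhv gives term 8.

hvvhvhvvhvvhvhvvhvhvvhvvhvhvvhvvhv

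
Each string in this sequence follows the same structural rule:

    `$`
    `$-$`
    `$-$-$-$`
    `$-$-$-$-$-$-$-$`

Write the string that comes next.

s(k+1) = s(k)·-·s(k) — each term doubles the last with '-' between the halves.
Doubling $-$-$-$-$-$-$-$ with '-' between the halves:

$-$-$-$-$-$-$-$-$-$-$-$-$-$-$-$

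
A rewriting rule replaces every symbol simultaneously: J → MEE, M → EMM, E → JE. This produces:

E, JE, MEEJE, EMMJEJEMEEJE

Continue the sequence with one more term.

JEEMMEMMMEEJEMEEJEEMMJEJEMEEJE

Expanding EMMJEJEMEEJE: E→JE, M→EMM, M→EMM, J→MEE, E→JE, J→MEE, E→JE, M→EMM, E→JE, E→JE, J→MEE, E→JE. Concatenated: JE EMM EMM MEE JE MEE JE EMM JE JE MEE JE.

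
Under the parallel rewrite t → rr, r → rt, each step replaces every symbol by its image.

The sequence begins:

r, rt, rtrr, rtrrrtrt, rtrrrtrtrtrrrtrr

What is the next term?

Applying the rule to each of the 16 symbols of rtrrrtrtrtrrrtrr gives the pieces rt rr rt rt rt rr rt rr rt rr rt rt rt rr rt rt, which concatenate to the answer.

rtrrrtrtrtrrrtrrrtrrrtrtrtrrrtrt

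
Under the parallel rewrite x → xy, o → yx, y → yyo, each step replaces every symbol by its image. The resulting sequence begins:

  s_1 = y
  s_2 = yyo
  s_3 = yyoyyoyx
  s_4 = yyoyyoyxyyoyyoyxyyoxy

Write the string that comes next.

Applying the rule to each of the 21 symbols of yyoyyoyxyyoyyoyxyyoxy gives the pieces yyo yyo yx yyo yyo yx yyo xy yyo yyo yx yyo yyo yx yyo xy yyo yyo yx xy yyo, which concatenate to the answer.

yyoyyoyxyyoyyoyxyyoxyyyoyyoyxyyoyyoyxyyoxyyyoyyoyxxyyyo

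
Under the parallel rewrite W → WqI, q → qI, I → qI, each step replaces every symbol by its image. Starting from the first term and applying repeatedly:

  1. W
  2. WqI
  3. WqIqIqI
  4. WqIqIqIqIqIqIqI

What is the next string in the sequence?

Applying the rule to each of the 15 symbols of WqIqIqIqIqIqIqI gives the pieces WqI qI qI qI qI qI qI qI qI qI qI qI qI qI qI, which concatenate to the answer.

WqIqIqIqIqIqIqIqIqIqIqIqIqIqIqI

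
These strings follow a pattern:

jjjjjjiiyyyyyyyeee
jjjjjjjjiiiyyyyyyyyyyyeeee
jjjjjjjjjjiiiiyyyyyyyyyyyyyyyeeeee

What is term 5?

jjjjjjjjjjjjjjiiiiiiyyyyyyyyyyyyyyyyyyyyyyyeeeeeee

Each string has the form j^{2n+2} i^{n} y^{4n-1} e^{n+1}, where the shown terms are n = 2, 3, 4.
For term 5, n = 6, so the run lengths are 14, 6, 23, 7.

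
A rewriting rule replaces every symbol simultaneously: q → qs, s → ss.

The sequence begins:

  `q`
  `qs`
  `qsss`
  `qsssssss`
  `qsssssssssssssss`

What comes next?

φ(qsssssssssssssss) expands symbol-by-symbol to qs ss ss ss ss ss ss ss ss ss ss ss ss ss ss ss; joining the 16 pieces gives the next term.

qsssssssssssssssssssssssssssssss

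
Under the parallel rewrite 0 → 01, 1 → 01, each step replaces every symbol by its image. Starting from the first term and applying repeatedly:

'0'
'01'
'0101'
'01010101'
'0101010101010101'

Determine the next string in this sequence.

Rewriting the 16 symbols of 0101010101010101 one by one yields 01 01 01 01 01 01 01 01 01 01 01 01 01 01 01 01; concatenated:

01010101010101010101010101010101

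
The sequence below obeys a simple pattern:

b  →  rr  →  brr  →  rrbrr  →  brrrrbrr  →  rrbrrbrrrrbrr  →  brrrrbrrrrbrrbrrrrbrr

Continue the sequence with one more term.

From term 3 onward, concatenate the second-to-last term with the last: b·rr = brr, rr·brr = rrbrr, …
The next term joins rrbrrbrrrrbrr and brrrrbrrrrbrrbrrrrbrr.

rrbrrbrrrrbrrbrrrrbrrrrbrrbrrrrbrr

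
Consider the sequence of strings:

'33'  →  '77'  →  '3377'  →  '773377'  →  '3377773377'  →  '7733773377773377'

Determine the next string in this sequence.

From term 3 onward, concatenate the second-to-last term with the last: 33·77 = 3377, 77·3377 = 773377, …
Continuing: 3377773377 · 7733773377773377 gives term 7.

33777733777733773377773377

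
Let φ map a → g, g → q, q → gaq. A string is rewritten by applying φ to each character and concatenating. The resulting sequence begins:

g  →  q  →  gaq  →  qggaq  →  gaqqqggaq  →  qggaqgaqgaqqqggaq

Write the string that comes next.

gaqqqggaqqggaqqggaqgaqgaqqqggaq

φ(qggaqgaqgaqqqggaq) expands symbol-by-symbol to gaq q q g gaq q g gaq q g gaq gaq gaq q q g gaq; joining the 17 pieces gives the next term.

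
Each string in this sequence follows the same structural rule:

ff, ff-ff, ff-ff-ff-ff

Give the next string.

Every step duplicates the string with '-' between the halves.
So the next term is two copies of ff-ff-ff-ff with '-' between the halves.

ff-ff-ff-ff-ff-ff-ff-ff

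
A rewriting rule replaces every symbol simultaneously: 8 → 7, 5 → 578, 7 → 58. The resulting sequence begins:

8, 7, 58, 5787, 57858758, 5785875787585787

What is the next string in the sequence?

Applying the rule to each of the 16 symbols of 5785875787585787 gives the pieces 578 58 7 578 7 58 578 58 7 58 578 7 578 58 7 58, which concatenate to the answer.

57858757875857858758578757858758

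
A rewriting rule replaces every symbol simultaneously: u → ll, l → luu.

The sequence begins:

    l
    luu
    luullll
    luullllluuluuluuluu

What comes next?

Rewriting the 19 symbols of luullllluuluuluuluu one by one yields luu ll ll luu luu luu luu luu ll ll luu ll ll luu ll ll luu ll ll; concatenated:

luullllluuluuluuluuluullllluullllluullllluullll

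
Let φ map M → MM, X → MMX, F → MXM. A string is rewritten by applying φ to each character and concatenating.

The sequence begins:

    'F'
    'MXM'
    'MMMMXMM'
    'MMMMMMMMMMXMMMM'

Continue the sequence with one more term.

MMMMMMMMMMMMMMMMMMMMMMXMMMMMMMM

Replace each of the 15 characters of MMMMMMMMMMXMMMM in place — MM MM MM MM MM MM MM MM MM MM MMX MM MM MM MM — and concatenate.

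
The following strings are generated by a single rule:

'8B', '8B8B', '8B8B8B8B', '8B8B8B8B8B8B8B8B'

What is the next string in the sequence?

8B8B8B8B8B8B8B8B8B8B8B8B8B8B8B8B

Each string is two copies of the previous one concatenated.
So the next term is two copies of 8B8B8B8B8B8B8B8B.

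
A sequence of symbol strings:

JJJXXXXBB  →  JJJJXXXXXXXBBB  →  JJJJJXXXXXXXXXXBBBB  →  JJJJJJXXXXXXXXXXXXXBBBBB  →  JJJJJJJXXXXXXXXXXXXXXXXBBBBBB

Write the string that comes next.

Reading off run lengths: J runs 3, 4, 5, 6, 7; X runs 4, 7, 10, 13, 16; B runs 2, 3, 4, 5, 6 — each is linear in n (n = 1, 2, …).
Setting n = 6 gives 8, 19, 7 characters in each block.

JJJJJJJJXXXXXXXXXXXXXXXXXXXBBBBBBB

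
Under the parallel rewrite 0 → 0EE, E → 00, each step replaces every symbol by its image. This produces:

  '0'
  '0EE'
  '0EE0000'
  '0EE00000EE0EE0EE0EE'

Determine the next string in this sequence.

φ(0EE00000EE0EE0EE0EE) expands symbol-by-symbol to 0EE 00 00 0EE 0EE 0EE 0EE 0EE 00 00 0EE 00 00 0EE 00 00 0EE 00 00; joining the 19 pieces gives the next term.

0EE00000EE0EE0EE0EE0EE00000EE00000EE00000EE0000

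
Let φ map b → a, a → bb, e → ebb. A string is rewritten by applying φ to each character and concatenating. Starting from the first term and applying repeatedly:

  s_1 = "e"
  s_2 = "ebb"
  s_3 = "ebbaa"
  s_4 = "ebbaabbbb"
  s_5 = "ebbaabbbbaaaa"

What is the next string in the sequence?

Rewriting the 13 symbols of ebbaabbbbaaaa one by one yields ebb a a bb bb a a a a bb bb bb bb; concatenated:

ebbaabbbbaaaabbbbbbbb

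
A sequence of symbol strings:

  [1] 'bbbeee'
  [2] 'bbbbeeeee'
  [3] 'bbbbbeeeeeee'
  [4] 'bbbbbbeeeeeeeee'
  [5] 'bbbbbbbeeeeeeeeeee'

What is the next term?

bbbbbbbbeeeeeeeeeeeee

The n-th term is n+2 b's then 2n+1 e's (n = 1, 2, …).
For the next term, n = 6, so the run lengths are 8, 13.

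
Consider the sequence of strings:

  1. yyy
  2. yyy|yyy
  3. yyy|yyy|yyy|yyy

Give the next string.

Every step duplicates the string with '|' between the halves.
So the next term is two copies of yyy|yyy|yyy|yyy with '|' between the halves.

yyy|yyy|yyy|yyy|yyy|yyy|yyy|yyy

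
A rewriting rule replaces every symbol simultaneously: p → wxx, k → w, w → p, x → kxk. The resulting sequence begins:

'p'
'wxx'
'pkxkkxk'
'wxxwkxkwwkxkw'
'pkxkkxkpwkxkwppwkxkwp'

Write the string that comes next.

φ(pkxkkxkpwkxkwppwkxkwp) expands symbol-by-symbol to wxx w kxk w w kxk w wxx p w kxk w p wxx wxx p w kxk w p wxx; joining the 21 pieces gives the next term.

wxxwkxkwwkxkwwxxpwkxkwpwxxwxxpwkxkwpwxx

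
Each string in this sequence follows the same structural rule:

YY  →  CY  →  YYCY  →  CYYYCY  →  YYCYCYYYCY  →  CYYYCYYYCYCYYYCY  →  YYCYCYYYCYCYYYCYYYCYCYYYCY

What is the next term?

Each term (from the third on) is the two preceding terms concatenated in order: term 3 = YY·CY = YYCY.
So term 8 is CYYYCYYYCYCYYYCY·YYCYCYYYCYCYYYCYYYCYCYYYCY.

CYYYCYYYCYCYYYCYYYCYCYYYCYCYYYCYYYCYCYYYCY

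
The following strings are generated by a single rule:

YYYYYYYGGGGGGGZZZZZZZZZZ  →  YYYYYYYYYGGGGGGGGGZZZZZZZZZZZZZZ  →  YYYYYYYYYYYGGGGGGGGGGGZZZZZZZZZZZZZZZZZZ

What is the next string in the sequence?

The n-th term is 2n+1 Y's then 2n+1 G's then 4n-2 Z's, where the shown terms are n = 3, 4, 5.
Setting n = 6 gives 13, 13, 22 characters in each block.

YYYYYYYYYYYYYGGGGGGGGGGGGGZZZZZZZZZZZZZZZZZZZZZZ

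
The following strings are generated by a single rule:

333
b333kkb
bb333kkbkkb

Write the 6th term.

s(k+1) = b·s(k)·kkb, so each term gains b as a prefix and kkb as a suffix.
From bb333kkbkkb, 3 further steps: bb333kkbkkb → bbb333kkbkkbkkb → bbbb333kkbkkbkkbkkb → (answer).

bbbbb333kkbkkbkkbkkbkkb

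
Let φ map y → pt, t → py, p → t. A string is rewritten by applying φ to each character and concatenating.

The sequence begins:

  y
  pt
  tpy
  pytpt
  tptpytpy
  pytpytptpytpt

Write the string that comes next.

tptpytptpytpytptpytpy

Applying the rule to each of the 13 symbols of pytpytptpytpt gives the pieces t pt py t pt py t py t pt py t py, which concatenate to the answer.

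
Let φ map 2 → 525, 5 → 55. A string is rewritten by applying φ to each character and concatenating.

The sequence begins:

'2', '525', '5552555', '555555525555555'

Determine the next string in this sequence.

Applying the rule to each of the 15 symbols of 555555525555555 gives the pieces 55 55 55 55 55 55 55 525 55 55 55 55 55 55 55, which concatenate to the answer.

5555555555555552555555555555555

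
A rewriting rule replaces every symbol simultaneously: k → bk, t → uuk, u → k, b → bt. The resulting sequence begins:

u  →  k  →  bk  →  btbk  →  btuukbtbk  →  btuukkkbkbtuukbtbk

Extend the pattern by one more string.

Rewriting the 18 symbols of btuukkkbkbtuukbtbk one by one yields bt uuk k k bk bk bk bt bk bt uuk k k bk bt uuk bt bk; concatenated:

btuukkkbkbkbkbtbkbtuukkkbkbtuukbtbk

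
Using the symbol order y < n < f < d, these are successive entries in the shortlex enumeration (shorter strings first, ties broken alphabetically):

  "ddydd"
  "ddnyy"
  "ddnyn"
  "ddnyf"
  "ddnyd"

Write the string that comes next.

Treat ddnyd as a base-4 numeral over the given alphabet and add one, carrying through any trailing d's.

ddnny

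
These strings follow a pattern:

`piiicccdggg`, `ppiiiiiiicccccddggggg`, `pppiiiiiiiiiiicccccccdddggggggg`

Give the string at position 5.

Each string has the form p^{n} i^{4n-1} c^{2n+1} d^{n} g^{2n+1} (n = 1, 2, …).
For term 5, n = 5, so the run lengths are 5, 19, 11, 5, 11.

pppppiiiiiiiiiiiiiiiiiiicccccccccccdddddggggggggggg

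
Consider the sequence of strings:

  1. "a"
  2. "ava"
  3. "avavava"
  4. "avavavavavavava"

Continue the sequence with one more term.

Every step duplicates the string with 'v' between the halves.
Doubling avavavavavavava with 'v' between the halves:

avavavavavavavavavavavavavavava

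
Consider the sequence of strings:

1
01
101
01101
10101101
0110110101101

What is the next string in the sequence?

This is a Fibonacci-style word recurrence s(k) = s(k−2)·s(k−1): e.g. 1·01 = 101.
So term 7 is 10101101·0110110101101.

101011010110110101101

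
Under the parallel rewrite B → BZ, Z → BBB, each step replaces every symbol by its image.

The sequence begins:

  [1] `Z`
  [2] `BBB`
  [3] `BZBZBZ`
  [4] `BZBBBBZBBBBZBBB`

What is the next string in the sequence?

Replace each of the 15 characters of BZBBBBZBBBBZBBB in place — BZ BBB BZ BZ BZ BZ BBB BZ BZ BZ BZ BBB BZ BZ BZ — and concatenate.

BZBBBBZBZBZBZBBBBZBZBZBZBBBBZBZBZ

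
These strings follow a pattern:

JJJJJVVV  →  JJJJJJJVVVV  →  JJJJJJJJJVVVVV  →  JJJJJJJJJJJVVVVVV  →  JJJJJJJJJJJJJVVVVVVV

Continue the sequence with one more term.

The n-th term is 2n+1 J's then n+1 V's, where the shown terms are n = 2, 3, 4, 5, 6.
For the next term, n = 7, so the run lengths are 15, 8.

JJJJJJJJJJJJJJJVVVVVVVV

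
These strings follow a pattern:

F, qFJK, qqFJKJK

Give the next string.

qqqFJKJKJK

Every step adds q to the front and JK to the end of the previous string.
One more step from qqFJKJK gives the answer.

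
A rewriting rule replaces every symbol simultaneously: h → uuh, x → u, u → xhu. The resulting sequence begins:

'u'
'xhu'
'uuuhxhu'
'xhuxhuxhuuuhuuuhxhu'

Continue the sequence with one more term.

Rewriting the 19 symbols of xhuxhuxhuuuhuuuhxhu one by one yields u uuh xhu u uuh xhu u uuh xhu xhu xhu uuh xhu xhu xhu uuh u uuh xhu; concatenated:

uuuhxhuuuuhxhuuuuhxhuxhuxhuuuhxhuxhuxhuuuhuuuhxhu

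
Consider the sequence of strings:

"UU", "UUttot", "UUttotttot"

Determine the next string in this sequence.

Each term is the previous one with ttot appended.
One more step from UUttotttot gives the answer.

UUttotttotttot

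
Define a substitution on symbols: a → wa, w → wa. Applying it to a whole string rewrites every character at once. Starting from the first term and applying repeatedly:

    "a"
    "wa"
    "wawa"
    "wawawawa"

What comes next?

wawawawawawawawa

Apply φ to wawawawa symbol by symbol: w→wa, a→wa, w→wa, a→wa, w→wa, a→wa, w→wa, a→wa; joined: wa wa wa wa wa wa wa wa.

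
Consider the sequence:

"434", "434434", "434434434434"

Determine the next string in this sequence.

s(k+1) = s(k)·s(k) — each term doubles the last.
One more doubling of 434434434434 gives the answer.

434434434434434434434434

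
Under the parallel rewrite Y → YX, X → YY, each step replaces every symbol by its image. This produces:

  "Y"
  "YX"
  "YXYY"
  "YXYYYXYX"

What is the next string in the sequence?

Apply φ to YXYYYXYX symbol by symbol: Y→YX, X→YY, Y→YX, Y→YX, Y→YX, X→YY, Y→YX, X→YY; joined: YX YY YX YX YX YY YX YY.

YXYYYXYXYXYYYXYY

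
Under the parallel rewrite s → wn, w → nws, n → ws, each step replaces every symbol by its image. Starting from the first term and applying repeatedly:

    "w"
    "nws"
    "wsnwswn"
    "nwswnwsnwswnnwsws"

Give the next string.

φ(nwswnwsnwswnnwsws) expands symbol-by-symbol to ws nws wn nws ws nws wn ws nws wn nws ws ws nws wn nws wn; joining the 17 pieces gives the next term.

wsnwswnnwswsnwswnwsnwswnnwswswsnwswnnwswn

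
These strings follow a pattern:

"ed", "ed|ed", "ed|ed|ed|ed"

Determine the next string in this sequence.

Every step duplicates the string with '|' between the halves.
So the next term is two copies of ed|ed|ed|ed with '|' between the halves.

ed|ed|ed|ed|ed|ed|ed|ed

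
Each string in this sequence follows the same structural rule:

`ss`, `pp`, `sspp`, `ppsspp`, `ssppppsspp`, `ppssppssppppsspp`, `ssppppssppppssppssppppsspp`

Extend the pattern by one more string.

ppssppssppppssppssppppssppppssppssppppsspp

This is a Fibonacci-style word recurrence s(k) = s(k−2)·s(k−1): e.g. ss·pp = sspp.
So term 8 is ppssppssppppsspp·ssppppssppppssppssppppsspp.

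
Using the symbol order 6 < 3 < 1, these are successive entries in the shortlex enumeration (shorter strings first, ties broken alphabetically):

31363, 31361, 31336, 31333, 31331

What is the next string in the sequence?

31316

The successor of 31331 increments the rightmost position that isn't already 1 and resets every position after it to 6.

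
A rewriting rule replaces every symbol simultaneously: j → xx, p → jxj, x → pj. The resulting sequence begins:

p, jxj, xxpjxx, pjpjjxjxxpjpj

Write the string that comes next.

jxjxxjxjxxxxpjxxpjpjjxjxxjxjxx

Applying the rule to each of the 13 symbols of pjpjjxjxxpjpj gives the pieces jxj xx jxj xx xx pj xx pj pj jxj xx jxj xx, which concatenate to the answer.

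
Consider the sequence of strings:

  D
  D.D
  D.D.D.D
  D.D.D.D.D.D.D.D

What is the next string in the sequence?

Each string is two copies of the previous one joined by '.'.
Doubling D.D.D.D.D.D.D.D with '.' between the halves:

D.D.D.D.D.D.D.D.D.D.D.D.D.D.D.D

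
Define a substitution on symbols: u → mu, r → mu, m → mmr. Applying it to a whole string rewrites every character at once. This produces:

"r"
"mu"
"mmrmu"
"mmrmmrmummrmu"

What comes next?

Rewriting the 13 symbols of mmrmmrmummrmu one by one yields mmr mmr mu mmr mmr mu mmr mu mmr mmr mu mmr mu; concatenated:

mmrmmrmummrmmrmummrmummrmmrmummrmu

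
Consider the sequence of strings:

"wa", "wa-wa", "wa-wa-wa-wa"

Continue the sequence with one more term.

Each string is two copies of the previous one joined by '-'.
Doubling wa-wa-wa-wa with '-' between the halves:

wa-wa-wa-wa-wa-wa-wa-wa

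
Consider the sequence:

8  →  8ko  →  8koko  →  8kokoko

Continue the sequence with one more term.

8kokokoko

Each term is the previous one with ko appended.
One more step from 8kokoko gives the answer.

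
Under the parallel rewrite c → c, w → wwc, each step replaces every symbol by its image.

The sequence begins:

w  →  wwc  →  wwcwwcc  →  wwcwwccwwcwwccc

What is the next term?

wwcwwccwwcwwcccwwcwwccwwcwwcccc

Replace each of the 15 characters of wwcwwccwwcwwccc in place — wwc wwc c wwc wwc c c wwc wwc c wwc wwc c c c — and concatenate.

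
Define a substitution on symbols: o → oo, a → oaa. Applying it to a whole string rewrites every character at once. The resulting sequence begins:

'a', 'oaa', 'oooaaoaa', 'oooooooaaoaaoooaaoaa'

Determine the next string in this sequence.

oooooooooooooooaaoaaoooaaoaaoooooooaaoaaoooaaoaa

φ(oooooooaaoaaoooaaoaa) expands symbol-by-symbol to oo oo oo oo oo oo oo oaa oaa oo oaa oaa oo oo oo oaa oaa oo oaa oaa; joining the 20 pieces gives the next term.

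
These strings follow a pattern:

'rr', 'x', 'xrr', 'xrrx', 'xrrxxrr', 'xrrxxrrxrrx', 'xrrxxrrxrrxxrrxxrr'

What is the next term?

From term 3 onward, concatenate the last term with the second-to-last: x·rr = xrr, xrr·x = xrrx, …
So term 8 is xrrxxrrxrrxxrrxxrr·xrrxxrrxrrx.

xrrxxrrxrrxxrrxxrrxrrxxrrxrrx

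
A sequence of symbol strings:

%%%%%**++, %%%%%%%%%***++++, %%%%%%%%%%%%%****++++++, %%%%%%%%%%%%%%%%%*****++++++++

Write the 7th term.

Each string has the form %^{4n+1} *^{n+1} +^{2n} (n = 1, 2, …).
Setting n = 7 gives 29, 8, 14 characters in each block.

%%%%%%%%%%%%%%%%%%%%%%%%%%%%%********++++++++++++++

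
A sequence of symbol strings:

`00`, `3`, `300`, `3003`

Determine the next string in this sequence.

3003300

From term 3 onward, concatenate the last term with the second-to-last: 3·00 = 300, 300·3 = 3003, …
So term 5 is 3003·300.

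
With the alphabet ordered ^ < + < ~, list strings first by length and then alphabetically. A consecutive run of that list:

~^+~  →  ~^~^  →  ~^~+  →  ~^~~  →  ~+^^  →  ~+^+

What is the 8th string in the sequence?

Advancing 2 positions from ~+^+ through ~+^+ → ~+^~ reaches term 8.

~++^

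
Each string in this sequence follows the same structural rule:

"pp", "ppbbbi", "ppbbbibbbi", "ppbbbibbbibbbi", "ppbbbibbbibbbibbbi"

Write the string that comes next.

Every step adds bbbi to the end: s(k+1) = s(k)·bbbi.
So the next term is ppbbbibbbibbbibbbi·bbbi.

ppbbbibbbibbbibbbibbbi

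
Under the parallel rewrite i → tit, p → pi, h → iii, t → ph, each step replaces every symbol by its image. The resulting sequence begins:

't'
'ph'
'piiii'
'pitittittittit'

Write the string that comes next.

Rewriting the 14 symbols of pitittittittit one by one yields pi tit ph tit ph ph tit ph ph tit ph ph tit ph; concatenated:

pititphtitphphtitphphtitphphtitph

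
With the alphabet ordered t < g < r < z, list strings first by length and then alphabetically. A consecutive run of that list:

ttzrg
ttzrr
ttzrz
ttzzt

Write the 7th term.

ttzzz

Advancing 3 positions from ttzzt through ttzzt → ttzzg → ttzzr reaches term 7.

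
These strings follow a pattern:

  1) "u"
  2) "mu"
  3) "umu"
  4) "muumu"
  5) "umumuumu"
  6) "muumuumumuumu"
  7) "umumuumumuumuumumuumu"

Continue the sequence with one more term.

muumuumumuumuumumuumumuumuumumuumu

From term 3 onward, concatenate the second-to-last term with the last: u·mu = umu, mu·umu = muumu, …
So term 8 is muumuumumuumu·umumuumumuumuumumuumu.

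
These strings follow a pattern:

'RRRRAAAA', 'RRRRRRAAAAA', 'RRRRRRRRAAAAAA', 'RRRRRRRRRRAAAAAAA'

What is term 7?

RRRRRRRRRRRRRRRRAAAAAAAAAA

Term n consists of 2n R's, followed by n+2 A's, where the shown terms are n = 2, 3, 4, 5.
At n = 8 the blocks have lengths 16, 10.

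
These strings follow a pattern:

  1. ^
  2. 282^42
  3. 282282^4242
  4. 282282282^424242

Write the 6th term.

Each term wraps the previous one in 282 on the left and 42 on the right.
From 282282282^424242, 2 further steps: 282282282^424242 → 282282282282^42424242 → (answer).

282282282282282^4242424242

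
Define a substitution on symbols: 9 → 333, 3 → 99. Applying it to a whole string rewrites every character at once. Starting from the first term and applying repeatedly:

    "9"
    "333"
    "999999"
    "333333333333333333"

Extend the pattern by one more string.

999999999999999999999999999999999999

Applying the rule to each of the 18 symbols of 333333333333333333 gives the pieces 99 99 99 99 99 99 99 99 99 99 99 99 99 99 99 99 99 99, which concatenate to the answer.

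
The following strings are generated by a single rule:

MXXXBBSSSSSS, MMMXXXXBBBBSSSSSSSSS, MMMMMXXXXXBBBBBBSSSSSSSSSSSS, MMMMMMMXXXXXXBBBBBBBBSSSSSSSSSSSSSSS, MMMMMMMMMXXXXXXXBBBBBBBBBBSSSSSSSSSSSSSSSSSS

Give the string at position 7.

The n-th term is 2n-1 M's then n+2 X's then 2n B's then 3n+3 S's (n = 1, 2, …).
At n = 7 the blocks have lengths 13, 9, 14, 24.

MMMMMMMMMMMMMXXXXXXXXXBBBBBBBBBBBBBBSSSSSSSSSSSSSSSSSSSSSSSS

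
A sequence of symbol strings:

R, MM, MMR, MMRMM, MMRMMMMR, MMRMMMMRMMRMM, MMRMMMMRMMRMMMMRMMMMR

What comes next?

From term 3 onward, concatenate the last term with the second-to-last: MM·R = MMR, MMR·MM = MMRMM, …
The next term joins MMRMMMMRMMRMMMMRMMMMR and MMRMMMMRMMRMM.

MMRMMMMRMMRMMMMRMMMMRMMRMMMMRMMRMM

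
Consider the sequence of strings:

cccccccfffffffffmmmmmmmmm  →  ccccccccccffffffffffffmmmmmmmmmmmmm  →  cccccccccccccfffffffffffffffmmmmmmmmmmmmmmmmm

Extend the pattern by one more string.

ccccccccccccccccffffffffffffffffffmmmmmmmmmmmmmmmmmmmmm

The n-th term is 3n+1 c's then 3n+3 f's then 4n+1 m's, where the shown terms are n = 2, 3, 4.
Setting n = 5 gives 16, 18, 21 characters in each block.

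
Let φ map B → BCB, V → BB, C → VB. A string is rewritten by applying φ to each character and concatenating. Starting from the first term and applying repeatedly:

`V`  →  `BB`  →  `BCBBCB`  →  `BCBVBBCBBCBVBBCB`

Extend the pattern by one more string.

Rewriting the 16 symbols of BCBVBBCBBCBVBBCB one by one yields BCB VB BCB BB BCB BCB VB BCB BCB VB BCB BB BCB BCB VB BCB; concatenated:

BCBVBBCBBBBCBBCBVBBCBBCBVBBCBBBBCBBCBVBBCB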